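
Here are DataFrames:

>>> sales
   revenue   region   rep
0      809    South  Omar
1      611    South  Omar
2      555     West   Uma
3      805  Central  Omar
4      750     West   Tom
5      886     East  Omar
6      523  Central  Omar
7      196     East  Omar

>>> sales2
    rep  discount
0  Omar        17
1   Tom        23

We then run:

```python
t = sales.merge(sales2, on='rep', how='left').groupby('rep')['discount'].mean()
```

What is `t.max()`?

merge on 'rep' (how='left') → 8 rows:
   revenue   region   rep  discount
0      809    South  Omar      17.0
1      611    South  Omar      17.0
2      555     West   Uma       NaN
3      805  Central  Omar      17.0
4      750     West   Tom      23.0
5      886     East  Omar      17.0
6      523  Central  Omar      17.0
7      196     East  Omar      17.0
group by rep, mean of discount:
rep
Omar    17.0
Tom     23.0
Uma      NaN
Name: discount, dtype: float64

23.0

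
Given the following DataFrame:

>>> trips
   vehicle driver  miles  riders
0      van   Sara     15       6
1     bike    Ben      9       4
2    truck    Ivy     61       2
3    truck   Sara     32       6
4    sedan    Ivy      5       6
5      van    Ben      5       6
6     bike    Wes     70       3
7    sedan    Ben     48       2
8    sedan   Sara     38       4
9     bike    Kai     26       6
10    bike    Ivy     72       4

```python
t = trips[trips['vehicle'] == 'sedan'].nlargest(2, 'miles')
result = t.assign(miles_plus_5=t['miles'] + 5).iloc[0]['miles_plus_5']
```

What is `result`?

filter rows where vehicle == 'sedan':
  vehicle driver  miles  riders
4   sedan    Ivy      5       6
7   sedan    Ben     48       2
8   sedan   Sara     38       4
take 2 rows with largest miles:
  vehicle driver  miles  riders
7   sedan    Ben     48       2
8   sedan   Sara     38       4
add column miles_plus_5 = t['miles'] + 5:
  vehicle driver  miles  riders  miles_plus_5
7   sedan    Ben     48       2            53
8   sedan   Sara     38       4            43
Hence 53.

53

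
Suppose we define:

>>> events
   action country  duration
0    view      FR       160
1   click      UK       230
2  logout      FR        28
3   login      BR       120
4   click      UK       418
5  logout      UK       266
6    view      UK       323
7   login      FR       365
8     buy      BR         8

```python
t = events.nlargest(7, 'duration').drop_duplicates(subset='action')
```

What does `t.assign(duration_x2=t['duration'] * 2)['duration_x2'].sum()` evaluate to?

2744

take 7 rows with largest duration:
   action country  duration
4   click      UK       418
7   login      FR       365
6    view      UK       323
5  logout      UK       266
1   click      UK       230
0    view      FR       160
3   login      BR       120
drop duplicate action (keep=first):
   action country  duration
4   click      UK       418
7   login      FR       365
6    view      UK       323
5  logout      UK       266
add column duration_x2 = t['duration'] * 2:
   action country  duration  duration_x2
4   click      UK       418          836
7   login      FR       365          730
6    view      UK       323          646
5  logout      UK       266          532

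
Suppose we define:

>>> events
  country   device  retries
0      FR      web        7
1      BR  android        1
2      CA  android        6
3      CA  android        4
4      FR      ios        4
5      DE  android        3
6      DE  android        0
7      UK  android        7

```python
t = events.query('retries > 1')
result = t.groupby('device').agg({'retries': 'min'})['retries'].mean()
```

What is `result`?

filter rows where retries > 1:
  country   device  retries
0      FR      web        7
2      CA  android        6
3      CA  android        4
4      FR      ios        4
5      DE  android        3
7      UK  android        7
group by device, min of retries:
         retries
device          
android        3
ios            4
web            7
The mean of column 'retries' is 4.66666666667.

4.66666666667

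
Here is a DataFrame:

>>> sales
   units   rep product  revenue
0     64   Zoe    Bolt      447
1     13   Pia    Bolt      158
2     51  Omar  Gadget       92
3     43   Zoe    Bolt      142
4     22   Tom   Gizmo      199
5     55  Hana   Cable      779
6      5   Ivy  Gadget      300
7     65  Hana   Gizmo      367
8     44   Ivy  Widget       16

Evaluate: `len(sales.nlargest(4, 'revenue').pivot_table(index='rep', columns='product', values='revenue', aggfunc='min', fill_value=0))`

3

take 4 rows with largest revenue:
   units   rep product  revenue
5     55  Hana   Cable      779
0     64   Zoe    Bolt      447
7     65  Hana   Gizmo      367
6      5   Ivy  Gadget      300
pivot: rows=rep, cols=product, min(revenue):
product  Bolt  Cable  Gadget  Gizmo
rep                                
Hana        0    779       0    367
Ivy         0      0     300      0
Zoe       447      0       0      0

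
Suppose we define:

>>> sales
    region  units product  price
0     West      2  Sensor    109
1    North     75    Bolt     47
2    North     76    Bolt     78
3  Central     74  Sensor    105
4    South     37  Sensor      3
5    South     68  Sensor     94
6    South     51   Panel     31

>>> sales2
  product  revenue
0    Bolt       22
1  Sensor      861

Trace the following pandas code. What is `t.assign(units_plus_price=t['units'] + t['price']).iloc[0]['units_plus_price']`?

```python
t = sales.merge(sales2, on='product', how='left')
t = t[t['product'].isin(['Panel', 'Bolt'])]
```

122

merge on 'product' (how='left') → 7 rows:
    region  units product  price  revenue
0     West      2  Sensor    109    861.0
1    North     75    Bolt     47     22.0
2    North     76    Bolt     78     22.0
3  Central     74  Sensor    105    861.0
4    South     37  Sensor      3    861.0
5    South     68  Sensor     94    861.0
6    South     51   Panel     31      NaN
filter rows where product in ['Panel', 'Bolt']:
  region  units product  price  revenue
1  North     75    Bolt     47     22.0
2  North     76    Bolt     78     22.0
6  South     51   Panel     31      NaN
add column units_plus_price = t['units'] + t['price']:
  region  units product  price  revenue  units_plus_price
1  North     75    Bolt     47     22.0               122
2  North     76    Bolt     78     22.0               154
6  South     51   Panel     31      NaN                82
Hence 122.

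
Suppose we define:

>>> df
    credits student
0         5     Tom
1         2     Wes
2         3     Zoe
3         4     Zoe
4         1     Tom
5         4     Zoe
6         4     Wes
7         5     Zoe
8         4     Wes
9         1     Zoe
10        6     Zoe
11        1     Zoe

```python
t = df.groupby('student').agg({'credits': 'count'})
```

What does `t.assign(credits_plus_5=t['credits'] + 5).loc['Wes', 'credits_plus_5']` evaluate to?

8

group by student, count of credits:
         credits
student         
Tom            2
Wes            3
Zoe            7
add column credits_plus_5 = t['credits'] + 5:
         credits  credits_plus_5
student                         
Tom            2               7
Wes            3               8
Zoe            7              12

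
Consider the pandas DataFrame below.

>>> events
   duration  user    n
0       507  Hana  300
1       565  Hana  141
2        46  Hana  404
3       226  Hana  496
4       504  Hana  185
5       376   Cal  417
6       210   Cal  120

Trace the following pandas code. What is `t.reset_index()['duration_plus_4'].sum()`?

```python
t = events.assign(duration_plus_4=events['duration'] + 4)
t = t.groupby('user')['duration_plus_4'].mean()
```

670.6

add column duration_plus_4 = events['duration'] + 4:
   duration  user    n  duration_plus_4
0       507  Hana  300              511
1       565  Hana  141              569
2        46  Hana  404               50
3       226  Hana  496              230
4       504  Hana  185              508
5       376   Cal  417              380
6       210   Cal  120              214
group by user, mean of duration_plus_4:
user
Cal     297.0
Hana    373.6
Name: duration_plus_4, dtype: float64
reset_index():
   user  duration_plus_4
0   Cal            297.0
1  Hana            373.6
So sum() = 670.6.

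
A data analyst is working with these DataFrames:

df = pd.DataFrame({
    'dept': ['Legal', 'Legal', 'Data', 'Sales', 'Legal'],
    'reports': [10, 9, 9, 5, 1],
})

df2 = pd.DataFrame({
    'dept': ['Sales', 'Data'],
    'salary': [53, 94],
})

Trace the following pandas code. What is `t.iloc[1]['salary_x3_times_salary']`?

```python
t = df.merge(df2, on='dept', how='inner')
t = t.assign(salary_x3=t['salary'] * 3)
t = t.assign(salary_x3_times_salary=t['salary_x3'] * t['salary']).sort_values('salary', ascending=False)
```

merge on 'dept' (how='inner') → 2 rows:
    dept  reports  salary
0   Data        9      94
1  Sales        5      53
add column salary_x3 = t['salary'] * 3:
    dept  reports  salary  salary_x3
0   Data        9      94        282
1  Sales        5      53        159
add column salary_x3_times_salary = t['salary_x3'] * t['salary']:
    dept  reports  salary  salary_x3  salary_x3_times_salary
0   Data        9      94        282                   26508
1  Sales        5      53        159                    8427
sort by salary descending:
    dept  reports  salary  salary_x3  salary_x3_times_salary
0   Data        9      94        282                   26508
1  Sales        5      53        159                    8427
The value at position 1, column 'salary_x3_times_salary' is 8427.

8427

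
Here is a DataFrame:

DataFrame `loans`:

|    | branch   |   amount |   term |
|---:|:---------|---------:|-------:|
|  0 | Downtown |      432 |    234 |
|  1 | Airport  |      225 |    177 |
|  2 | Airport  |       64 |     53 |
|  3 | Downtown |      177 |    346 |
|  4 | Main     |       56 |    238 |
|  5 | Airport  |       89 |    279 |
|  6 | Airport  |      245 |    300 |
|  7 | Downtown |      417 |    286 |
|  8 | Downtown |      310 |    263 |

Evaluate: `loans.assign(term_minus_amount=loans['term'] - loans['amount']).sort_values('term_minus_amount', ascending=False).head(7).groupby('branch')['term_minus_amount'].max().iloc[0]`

add column term_minus_amount = loans['term'] - loans['amount']:
     branch  amount  term  term_minus_amount
0  Downtown     432   234               -198
1   Airport     225   177                -48
2   Airport      64    53                -11
3  Downtown     177   346                169
4      Main      56   238                182
5   Airport      89   279                190
6   Airport     245   300                 55
7  Downtown     417   286               -131
8  Downtown     310   263                -47
sort by term_minus_amount descending:
     branch  amount  term  term_minus_amount
5   Airport      89   279                190
4      Main      56   238                182
3  Downtown     177   346                169
6   Airport     245   300                 55
2   Airport      64    53                -11
8  Downtown     310   263                -47
1   Airport     225   177                -48
7  Downtown     417   286               -131
0  Downtown     432   234               -198
take first 7 rows:
     branch  amount  term  term_minus_amount
5   Airport      89   279                190
4      Main      56   238                182
3  Downtown     177   346                169
6   Airport     245   300                 55
2   Airport      64    53                -11
8  Downtown     310   263                -47
1   Airport     225   177                -48
group by branch, max of term_minus_amount:
branch
Airport     190
Downtown    169
Main        182
Name: term_minus_amount, dtype: int64
Then the value at position 0: 190

190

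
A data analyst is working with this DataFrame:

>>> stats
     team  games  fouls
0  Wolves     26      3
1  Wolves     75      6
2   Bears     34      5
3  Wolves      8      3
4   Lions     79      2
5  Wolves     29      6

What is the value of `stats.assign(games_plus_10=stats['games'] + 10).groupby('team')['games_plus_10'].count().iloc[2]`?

add column games_plus_10 = stats['games'] + 10:
     team  games  fouls  games_plus_10
0  Wolves     26      3             36
1  Wolves     75      6             85
2   Bears     34      5             44
3  Wolves      8      3             18
4   Lions     79      2             89
5  Wolves     29      6             39
group by team, count of games_plus_10:
team
Bears     1
Lions     1
Wolves    4
Name: games_plus_10, dtype: int64
The value at position 2 is 4.

4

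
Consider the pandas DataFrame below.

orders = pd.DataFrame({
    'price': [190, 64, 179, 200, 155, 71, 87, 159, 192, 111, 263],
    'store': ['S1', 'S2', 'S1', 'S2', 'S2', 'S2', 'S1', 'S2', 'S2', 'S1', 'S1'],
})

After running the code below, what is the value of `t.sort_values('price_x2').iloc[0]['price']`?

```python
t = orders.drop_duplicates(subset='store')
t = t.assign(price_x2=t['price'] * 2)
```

drop duplicate store (keep=first):
   price store
0    190    S1
1     64    S2
add column price_x2 = t['price'] * 2:
   price store  price_x2
0    190    S1       380
1     64    S2       128
sort by price_x2:
   price store  price_x2
1     64    S2       128
0    190    S1       380
value at position 0, column 'price' → 64

64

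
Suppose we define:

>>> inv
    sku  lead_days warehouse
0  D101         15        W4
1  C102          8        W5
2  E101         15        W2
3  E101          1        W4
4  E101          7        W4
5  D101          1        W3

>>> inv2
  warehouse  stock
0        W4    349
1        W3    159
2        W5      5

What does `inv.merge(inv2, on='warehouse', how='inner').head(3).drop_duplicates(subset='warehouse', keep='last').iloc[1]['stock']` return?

349

merge on 'warehouse' (how='inner') → 5 rows:
    sku  lead_days warehouse  stock
0  D101         15        W4    349
1  C102          8        W5      5
2  E101          1        W4    349
3  E101          7        W4    349
4  D101          1        W3    159
take first 3 rows:
    sku  lead_days warehouse  stock
0  D101         15        W4    349
1  C102          8        W5      5
2  E101          1        W4    349
drop duplicate warehouse (keep=last):
    sku  lead_days warehouse  stock
1  C102          8        W5      5
2  E101          1        W4    349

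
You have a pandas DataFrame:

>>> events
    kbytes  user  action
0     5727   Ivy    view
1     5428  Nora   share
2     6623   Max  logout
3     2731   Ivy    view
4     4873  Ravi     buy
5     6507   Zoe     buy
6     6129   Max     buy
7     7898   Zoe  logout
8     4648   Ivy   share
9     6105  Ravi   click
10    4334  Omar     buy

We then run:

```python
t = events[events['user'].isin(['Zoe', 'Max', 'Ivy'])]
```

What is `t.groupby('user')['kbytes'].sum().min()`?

12752

filter rows where user in ['Zoe', 'Max', 'Ivy']:
   kbytes user  action
0    5727  Ivy    view
2    6623  Max  logout
3    2731  Ivy    view
5    6507  Zoe     buy
6    6129  Max     buy
7    7898  Zoe  logout
8    4648  Ivy   share
group by user, sum of kbytes:
user
Ivy    13106
Max    12752
Zoe    14405
Name: kbytes, dtype: int64
Then the min of the resulting series: 12752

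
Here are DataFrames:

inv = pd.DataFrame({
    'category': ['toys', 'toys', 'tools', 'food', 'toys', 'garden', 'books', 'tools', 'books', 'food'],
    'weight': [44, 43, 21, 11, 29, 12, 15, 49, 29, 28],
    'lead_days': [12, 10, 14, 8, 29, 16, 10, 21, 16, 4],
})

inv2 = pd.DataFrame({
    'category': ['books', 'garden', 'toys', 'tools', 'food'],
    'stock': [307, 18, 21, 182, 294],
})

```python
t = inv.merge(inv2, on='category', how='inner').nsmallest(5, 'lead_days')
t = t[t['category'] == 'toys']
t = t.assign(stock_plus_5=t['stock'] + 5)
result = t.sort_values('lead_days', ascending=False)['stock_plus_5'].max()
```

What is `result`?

merge on 'category' (how='inner') → 10 rows:
  category  weight  lead_days  stock
0     toys      44         12     21
1     toys      43         10     21
2    tools      21         14    182
3     food      11          8    294
4     toys      29         29     21
5   garden      12         16     18
6    books      15         10    307
7    tools      49         21    182
8    books      29         16    307
9     food      28          4    294
take 5 rows with smallest lead_days:
  category  weight  lead_days  stock
9     food      28          4    294
3     food      11          8    294
1     toys      43         10     21
6    books      15         10    307
0     toys      44         12     21
filter rows where category == 'toys':
  category  weight  lead_days  stock
1     toys      43         10     21
0     toys      44         12     21
add column stock_plus_5 = t['stock'] + 5:
  category  weight  lead_days  stock  stock_plus_5
1     toys      43         10     21            26
0     toys      44         12     21            26
sort by lead_days descending:
  category  weight  lead_days  stock  stock_plus_5
0     toys      44         12     21            26
1     toys      43         10     21            26
Hence 26.

26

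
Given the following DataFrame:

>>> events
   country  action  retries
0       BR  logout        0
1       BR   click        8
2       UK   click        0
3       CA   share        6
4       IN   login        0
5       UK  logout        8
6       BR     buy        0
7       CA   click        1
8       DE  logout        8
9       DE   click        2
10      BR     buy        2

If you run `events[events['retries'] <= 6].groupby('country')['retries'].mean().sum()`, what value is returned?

filter rows where retries <= 6:
   country  action  retries
0       BR  logout        0
2       UK   click        0
3       CA   share        6
4       IN   login        0
6       BR     buy        0
7       CA   click        1
9       DE   click        2
10      BR     buy        2
group by country, mean of retries:
country
BR    0.666667
CA    3.500000
DE    2.000000
IN    0.000000
UK    0.000000
Name: retries, dtype: float64
sum of the resulting series → 6.16666666667

6.16666666667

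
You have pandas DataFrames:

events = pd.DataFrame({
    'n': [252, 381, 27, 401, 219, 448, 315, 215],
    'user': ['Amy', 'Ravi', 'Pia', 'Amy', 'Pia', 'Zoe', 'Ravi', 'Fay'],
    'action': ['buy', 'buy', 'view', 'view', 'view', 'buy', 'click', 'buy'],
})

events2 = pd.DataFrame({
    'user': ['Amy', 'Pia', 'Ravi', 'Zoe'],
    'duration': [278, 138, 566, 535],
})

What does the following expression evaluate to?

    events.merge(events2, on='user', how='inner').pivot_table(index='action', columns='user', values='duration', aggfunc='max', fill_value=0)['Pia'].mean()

merge on 'user' (how='inner') → 7 rows:
     n  user action  duration
0  252   Amy    buy       278
1  381  Ravi    buy       566
2   27   Pia   view       138
3  401   Amy   view       278
4  219   Pia   view       138
5  448   Zoe    buy       535
6  315  Ravi  click       566
pivot: rows=action, cols=user, max(duration):
user    Amy  Pia  Ravi  Zoe
action                     
buy     278    0   566  535
click     0    0   566    0
view    278  138     0    0

46.0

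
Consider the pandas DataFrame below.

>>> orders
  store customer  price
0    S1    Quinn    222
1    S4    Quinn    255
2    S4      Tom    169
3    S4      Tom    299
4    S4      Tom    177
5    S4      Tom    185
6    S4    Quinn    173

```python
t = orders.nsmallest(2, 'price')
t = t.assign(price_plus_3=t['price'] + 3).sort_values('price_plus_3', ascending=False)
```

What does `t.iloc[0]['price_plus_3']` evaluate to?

take 2 rows with smallest price:
  store customer  price
2    S4      Tom    169
6    S4    Quinn    173
add column price_plus_3 = t['price'] + 3:
  store customer  price  price_plus_3
2    S4      Tom    169           172
6    S4    Quinn    173           176
sort by price_plus_3 descending:
  store customer  price  price_plus_3
6    S4    Quinn    173           176
2    S4      Tom    169           172
Reading off the value at position 0, column 'price_plus_3', we get 176.

176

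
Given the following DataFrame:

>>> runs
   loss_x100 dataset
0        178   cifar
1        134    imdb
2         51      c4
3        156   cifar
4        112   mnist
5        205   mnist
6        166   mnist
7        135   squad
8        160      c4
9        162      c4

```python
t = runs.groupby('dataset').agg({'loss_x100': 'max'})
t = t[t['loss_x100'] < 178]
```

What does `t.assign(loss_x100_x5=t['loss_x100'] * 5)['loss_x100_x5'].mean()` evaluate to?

group by dataset, max of loss_x100:
         loss_x100
dataset           
c4             162
cifar          178
imdb           134
mnist          205
squad          135
filter rows where loss_x100 < 178:
         loss_x100
dataset           
c4             162
imdb           134
squad          135
add column loss_x100_x5 = t['loss_x100'] * 5:
         loss_x100  loss_x100_x5
dataset                         
c4             162           810
imdb           134           670
squad          135           675
Then the mean of column 'loss_x100_x5': 718.333333333

718.333333333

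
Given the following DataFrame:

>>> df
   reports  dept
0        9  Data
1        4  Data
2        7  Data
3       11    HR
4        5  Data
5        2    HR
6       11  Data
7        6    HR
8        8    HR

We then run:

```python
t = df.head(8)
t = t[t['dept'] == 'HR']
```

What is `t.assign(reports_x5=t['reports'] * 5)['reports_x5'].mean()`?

take first 8 rows:
   reports  dept
0        9  Data
1        4  Data
2        7  Data
3       11    HR
4        5  Data
5        2    HR
6       11  Data
7        6    HR
filter rows where dept == 'HR':
   reports dept
3       11   HR
5        2   HR
7        6   HR
add column reports_x5 = t['reports'] * 5:
   reports dept  reports_x5
3       11   HR          55
5        2   HR          10
7        6   HR          30
Reading off the mean of column 'reports_x5', we get 31.6666666667.

31.6666666667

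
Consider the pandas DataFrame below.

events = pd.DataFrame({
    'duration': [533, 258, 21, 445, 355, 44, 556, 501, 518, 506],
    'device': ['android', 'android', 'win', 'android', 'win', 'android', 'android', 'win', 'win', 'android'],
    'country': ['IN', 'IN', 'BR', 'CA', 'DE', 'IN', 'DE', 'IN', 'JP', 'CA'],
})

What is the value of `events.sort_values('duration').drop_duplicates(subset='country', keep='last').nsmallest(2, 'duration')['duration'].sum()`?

527

sort by duration:
   duration   device country
2        21      win      BR
5        44  android      IN
1       258  android      IN
4       355      win      DE
3       445  android      CA
7       501      win      IN
9       506  android      CA
8       518      win      JP
0       533  android      IN
6       556  android      DE
drop duplicate country (keep=last):
   duration   device country
2        21      win      BR
9       506  android      CA
8       518      win      JP
0       533  android      IN
6       556  android      DE
take 2 rows with smallest duration:
   duration   device country
2        21      win      BR
9       506  android      CA
Finally, sum of column 'duration' = 527.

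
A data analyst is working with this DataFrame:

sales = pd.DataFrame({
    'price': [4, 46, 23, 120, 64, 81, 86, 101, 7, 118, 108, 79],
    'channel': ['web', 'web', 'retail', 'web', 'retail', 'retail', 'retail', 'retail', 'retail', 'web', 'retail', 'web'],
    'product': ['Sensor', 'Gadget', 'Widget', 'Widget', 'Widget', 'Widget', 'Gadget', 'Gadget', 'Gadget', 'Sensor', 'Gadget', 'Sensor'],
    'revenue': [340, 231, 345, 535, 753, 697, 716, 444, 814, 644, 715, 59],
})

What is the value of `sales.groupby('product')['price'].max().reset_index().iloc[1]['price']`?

group by product, max of price:
product
Gadget    108
Sensor    118
Widget    120
Name: price, dtype: int64
reset_index():
  product  price
0  Gadget    108
1  Sensor    118
2  Widget    120
Finally, value at position 1, column 'price' = 118.

118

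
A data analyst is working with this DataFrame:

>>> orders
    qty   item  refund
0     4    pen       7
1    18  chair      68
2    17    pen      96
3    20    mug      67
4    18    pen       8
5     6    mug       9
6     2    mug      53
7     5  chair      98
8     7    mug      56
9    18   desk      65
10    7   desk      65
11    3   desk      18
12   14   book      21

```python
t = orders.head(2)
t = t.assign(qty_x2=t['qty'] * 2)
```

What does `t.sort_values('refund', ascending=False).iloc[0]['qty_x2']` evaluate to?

take first 2 rows:
   qty   item  refund
0    4    pen       7
1   18  chair      68
add column qty_x2 = t['qty'] * 2:
   qty   item  refund  qty_x2
0    4    pen       7       8
1   18  chair      68      36
sort by refund descending:
   qty   item  refund  qty_x2
1   18  chair      68      36
0    4    pen       7       8
Reading off the value at position 0, column 'qty_x2', we get 36.

36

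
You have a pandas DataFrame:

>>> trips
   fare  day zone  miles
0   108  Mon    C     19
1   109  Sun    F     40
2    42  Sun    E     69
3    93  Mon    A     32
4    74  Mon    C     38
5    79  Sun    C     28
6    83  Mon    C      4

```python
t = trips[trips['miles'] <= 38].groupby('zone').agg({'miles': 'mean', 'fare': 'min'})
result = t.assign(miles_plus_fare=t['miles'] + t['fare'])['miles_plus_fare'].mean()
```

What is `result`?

filter rows where miles <= 38:
   fare  day zone  miles
0   108  Mon    C     19
3    93  Mon    A     32
4    74  Mon    C     38
5    79  Sun    C     28
6    83  Mon    C      4
group by zone: mean(miles), min(fare):
      miles  fare
zone             
A     32.00    93
C     22.25    74
add column miles_plus_fare = t['miles'] + t['fare']:
      miles  fare  miles_plus_fare
zone                              
A     32.00    93           125.00
C     22.25    74            96.25
Reading off the mean of column 'miles_plus_fare', we get 110.625.

110.625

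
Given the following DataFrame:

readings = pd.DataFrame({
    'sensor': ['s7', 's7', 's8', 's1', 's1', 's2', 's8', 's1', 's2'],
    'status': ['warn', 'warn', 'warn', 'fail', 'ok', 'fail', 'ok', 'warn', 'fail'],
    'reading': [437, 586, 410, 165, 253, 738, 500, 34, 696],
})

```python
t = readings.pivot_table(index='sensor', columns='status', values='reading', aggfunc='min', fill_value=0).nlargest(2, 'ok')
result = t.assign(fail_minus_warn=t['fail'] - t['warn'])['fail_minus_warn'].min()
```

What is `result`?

pivot: rows=sensor, cols=status, min(reading):
status  fail   ok  warn
sensor                 
s1       165  253    34
s2       696    0     0
s7         0    0   437
s8         0  500   410
take 2 rows with largest ok:
status  fail   ok  warn
sensor                 
s8         0  500   410
s1       165  253    34
add column fail_minus_warn = t['fail'] - t['warn']:
status  fail   ok  warn  fail_minus_warn
sensor                                  
s8         0  500   410             -410
s1       165  253    34              131
So min() = -410.

-410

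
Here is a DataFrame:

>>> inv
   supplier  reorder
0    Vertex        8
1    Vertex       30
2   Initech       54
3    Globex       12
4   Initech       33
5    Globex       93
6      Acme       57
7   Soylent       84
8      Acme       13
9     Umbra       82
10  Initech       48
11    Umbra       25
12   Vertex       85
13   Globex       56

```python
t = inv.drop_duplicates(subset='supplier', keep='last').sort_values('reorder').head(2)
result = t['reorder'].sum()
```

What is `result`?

38

drop duplicate supplier (keep=last):
   supplier  reorder
7   Soylent       84
8      Acme       13
10  Initech       48
11    Umbra       25
12   Vertex       85
13   Globex       56
sort by reorder:
   supplier  reorder
8      Acme       13
11    Umbra       25
10  Initech       48
13   Globex       56
7   Soylent       84
12   Vertex       85
take first 2 rows:
   supplier  reorder
8      Acme       13
11    Umbra       25
Then the sum of column 'reorder': 38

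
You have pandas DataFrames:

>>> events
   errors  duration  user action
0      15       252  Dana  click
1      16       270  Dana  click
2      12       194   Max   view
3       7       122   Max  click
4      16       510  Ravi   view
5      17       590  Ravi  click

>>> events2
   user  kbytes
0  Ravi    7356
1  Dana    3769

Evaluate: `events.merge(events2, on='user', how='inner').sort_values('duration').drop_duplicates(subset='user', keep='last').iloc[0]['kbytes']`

merge on 'user' (how='inner') → 4 rows:
   errors  duration  user action  kbytes
0      15       252  Dana  click    3769
1      16       270  Dana  click    3769
2      16       510  Ravi   view    7356
3      17       590  Ravi  click    7356
sort by duration:
   errors  duration  user action  kbytes
0      15       252  Dana  click    3769
1      16       270  Dana  click    3769
2      16       510  Ravi   view    7356
3      17       590  Ravi  click    7356
drop duplicate user (keep=last):
   errors  duration  user action  kbytes
1      16       270  Dana  click    3769
3      17       590  Ravi  click    7356
Hence 3769.

3769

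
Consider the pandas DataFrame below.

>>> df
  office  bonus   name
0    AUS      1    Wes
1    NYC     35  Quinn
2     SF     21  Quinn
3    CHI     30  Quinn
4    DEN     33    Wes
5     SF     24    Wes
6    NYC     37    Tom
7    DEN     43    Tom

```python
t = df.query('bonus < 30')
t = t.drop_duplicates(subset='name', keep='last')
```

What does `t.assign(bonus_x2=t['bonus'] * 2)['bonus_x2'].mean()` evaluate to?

filter rows where bonus < 30:
  office  bonus   name
0    AUS      1    Wes
2     SF     21  Quinn
5     SF     24    Wes
drop duplicate name (keep=last):
  office  bonus   name
2     SF     21  Quinn
5     SF     24    Wes
add column bonus_x2 = t['bonus'] * 2:
  office  bonus   name  bonus_x2
2     SF     21  Quinn        42
5     SF     24    Wes        48
Reading off the mean of column 'bonus_x2', we get 45.0.

45.0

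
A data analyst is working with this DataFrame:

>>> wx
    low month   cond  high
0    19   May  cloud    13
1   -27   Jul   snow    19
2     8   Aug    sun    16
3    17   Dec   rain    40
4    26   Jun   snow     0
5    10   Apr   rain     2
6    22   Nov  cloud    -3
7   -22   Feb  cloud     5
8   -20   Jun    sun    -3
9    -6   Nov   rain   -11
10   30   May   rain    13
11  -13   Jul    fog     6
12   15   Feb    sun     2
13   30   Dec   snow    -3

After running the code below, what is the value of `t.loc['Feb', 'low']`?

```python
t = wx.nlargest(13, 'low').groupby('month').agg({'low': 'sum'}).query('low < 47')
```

-7

take 13 rows with largest low:
    low month   cond  high
10   30   May   rain    13
13   30   Dec   snow    -3
4    26   Jun   snow     0
6    22   Nov  cloud    -3
0    19   May  cloud    13
3    17   Dec   rain    40
12   15   Feb    sun     2
5    10   Apr   rain     2
2     8   Aug    sun    16
9    -6   Nov   rain   -11
11  -13   Jul    fog     6
8   -20   Jun    sun    -3
7   -22   Feb  cloud     5
group by month, sum of low:
       low
month     
Apr     10
Aug      8
Dec     47
Feb     -7
Jul    -13
Jun      6
May     49
Nov     16
filter rows where low < 47:
       low
month     
Apr     10
Aug      8
Feb     -7
Jul    -13
Jun      6
Nov     16
value at row 'Feb', column 'low' → -7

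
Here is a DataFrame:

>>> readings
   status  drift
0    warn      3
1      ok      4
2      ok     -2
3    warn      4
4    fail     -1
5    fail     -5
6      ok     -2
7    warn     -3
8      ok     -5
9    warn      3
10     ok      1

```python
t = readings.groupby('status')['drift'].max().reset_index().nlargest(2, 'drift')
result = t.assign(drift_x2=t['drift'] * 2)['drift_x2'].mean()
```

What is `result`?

8.0

group by status, max of drift:
status
fail   -1
ok      4
warn    4
Name: drift, dtype: int64
reset_index():
  status  drift
0   fail     -1
1     ok      4
2   warn      4
take 2 rows with largest drift:
  status  drift
1     ok      4
2   warn      4
add column drift_x2 = t['drift'] * 2:
  status  drift  drift_x2
1     ok      4         8
2   warn      4         8
The mean of column 'drift_x2' is 8.0.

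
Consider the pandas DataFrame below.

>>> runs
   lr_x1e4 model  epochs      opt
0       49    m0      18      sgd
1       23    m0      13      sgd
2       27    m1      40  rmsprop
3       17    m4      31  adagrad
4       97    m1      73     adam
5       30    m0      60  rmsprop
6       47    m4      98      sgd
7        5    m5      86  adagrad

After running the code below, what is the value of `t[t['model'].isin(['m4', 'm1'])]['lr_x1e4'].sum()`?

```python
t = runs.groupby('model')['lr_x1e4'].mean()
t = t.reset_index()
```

group by model, mean of lr_x1e4:
model
m0    34.0
m1    62.0
m4    32.0
m5     5.0
Name: lr_x1e4, dtype: float64
reset_index():
  model  lr_x1e4
0    m0     34.0
1    m1     62.0
2    m4     32.0
3    m5      5.0
filter rows where model in ['m4', 'm1']:
  model  lr_x1e4
1    m1     62.0
2    m4     32.0

94.0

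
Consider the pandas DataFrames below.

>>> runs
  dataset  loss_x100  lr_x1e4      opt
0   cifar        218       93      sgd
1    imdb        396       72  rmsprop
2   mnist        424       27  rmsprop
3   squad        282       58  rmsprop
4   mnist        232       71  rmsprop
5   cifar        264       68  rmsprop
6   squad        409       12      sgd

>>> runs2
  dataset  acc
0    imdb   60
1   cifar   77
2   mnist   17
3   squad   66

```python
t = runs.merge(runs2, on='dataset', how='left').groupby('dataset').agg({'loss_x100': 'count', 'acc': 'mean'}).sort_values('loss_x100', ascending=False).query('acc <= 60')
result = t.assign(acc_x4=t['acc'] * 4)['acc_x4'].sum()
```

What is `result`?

308.0

merge on 'dataset' (how='left') → 7 rows:
  dataset  loss_x100  lr_x1e4      opt  acc
0   cifar        218       93      sgd   77
1    imdb        396       72  rmsprop   60
2   mnist        424       27  rmsprop   17
3   squad        282       58  rmsprop   66
4   mnist        232       71  rmsprop   17
5   cifar        264       68  rmsprop   77
6   squad        409       12      sgd   66
group by dataset: count(loss_x100), mean(acc):
         loss_x100   acc
dataset                 
cifar            2  77.0
imdb             1  60.0
mnist            2  17.0
squad            2  66.0
sort by loss_x100 descending:
         loss_x100   acc
dataset                 
cifar            2  77.0
mnist            2  17.0
squad            2  66.0
imdb             1  60.0
filter rows where acc <= 60:
         loss_x100   acc
dataset                 
mnist            2  17.0
imdb             1  60.0
add column acc_x4 = t['acc'] * 4:
         loss_x100   acc  acc_x4
dataset                         
mnist            2  17.0    68.0
imdb             1  60.0   240.0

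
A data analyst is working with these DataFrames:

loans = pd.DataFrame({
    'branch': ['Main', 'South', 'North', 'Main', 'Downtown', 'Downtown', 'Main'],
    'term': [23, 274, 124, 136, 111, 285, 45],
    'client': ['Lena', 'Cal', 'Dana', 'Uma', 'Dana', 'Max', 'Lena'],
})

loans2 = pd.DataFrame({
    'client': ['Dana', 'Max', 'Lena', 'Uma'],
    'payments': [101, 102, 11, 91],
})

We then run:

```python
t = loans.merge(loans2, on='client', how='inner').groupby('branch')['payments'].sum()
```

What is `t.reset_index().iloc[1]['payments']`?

113

merge on 'client' (how='inner') → 6 rows:
     branch  term client  payments
0      Main    23   Lena        11
1     North   124   Dana       101
2      Main   136    Uma        91
3  Downtown   111   Dana       101
4  Downtown   285    Max       102
5      Main    45   Lena        11
group by branch, sum of payments:
branch
Downtown    203
Main        113
North       101
Name: payments, dtype: int64
reset_index():
     branch  payments
0  Downtown       203
1      Main       113
2     North       101
Hence 113.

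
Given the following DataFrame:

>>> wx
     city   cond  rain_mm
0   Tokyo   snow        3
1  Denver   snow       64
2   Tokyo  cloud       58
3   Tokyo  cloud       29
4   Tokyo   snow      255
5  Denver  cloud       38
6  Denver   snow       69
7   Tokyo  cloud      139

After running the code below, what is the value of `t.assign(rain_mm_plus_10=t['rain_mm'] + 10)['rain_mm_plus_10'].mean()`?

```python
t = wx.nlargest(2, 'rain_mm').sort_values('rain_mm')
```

take 2 rows with largest rain_mm:
    city   cond  rain_mm
4  Tokyo   snow      255
7  Tokyo  cloud      139
sort by rain_mm:
    city   cond  rain_mm
7  Tokyo  cloud      139
4  Tokyo   snow      255
add column rain_mm_plus_10 = t['rain_mm'] + 10:
    city   cond  rain_mm  rain_mm_plus_10
7  Tokyo  cloud      139              149
4  Tokyo   snow      255              265
The mean of column 'rain_mm_plus_10' is 207.0.

207.0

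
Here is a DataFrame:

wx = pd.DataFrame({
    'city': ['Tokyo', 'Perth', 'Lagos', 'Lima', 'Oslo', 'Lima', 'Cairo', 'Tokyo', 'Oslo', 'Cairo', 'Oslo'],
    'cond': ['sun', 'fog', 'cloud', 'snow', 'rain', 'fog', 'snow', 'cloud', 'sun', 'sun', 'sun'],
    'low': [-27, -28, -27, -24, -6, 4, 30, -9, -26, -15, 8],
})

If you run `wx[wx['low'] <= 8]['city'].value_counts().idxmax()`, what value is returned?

Oslo

filter rows where low <= 8:
     city   cond  low
0   Tokyo    sun  -27
1   Perth    fog  -28
2   Lagos  cloud  -27
3    Lima   snow  -24
4    Oslo   rain   -6
5    Lima    fog    4
7   Tokyo  cloud   -9
8    Oslo    sun  -26
9   Cairo    sun  -15
10   Oslo    sun    8
value_counts of city:
city
Oslo     3
Tokyo    2
Lima     2
Perth    1
Lagos    1
Cairo    1
Name: count, dtype: int64
label with the largest value → Oslo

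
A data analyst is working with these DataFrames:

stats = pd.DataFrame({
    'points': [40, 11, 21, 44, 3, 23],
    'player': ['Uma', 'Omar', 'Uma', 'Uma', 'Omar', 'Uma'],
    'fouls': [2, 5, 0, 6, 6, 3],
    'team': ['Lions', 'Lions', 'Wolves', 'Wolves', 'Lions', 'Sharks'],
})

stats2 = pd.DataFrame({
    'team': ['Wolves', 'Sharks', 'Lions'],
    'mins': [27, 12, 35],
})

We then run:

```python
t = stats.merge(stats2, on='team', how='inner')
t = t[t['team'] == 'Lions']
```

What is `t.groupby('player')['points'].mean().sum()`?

merge on 'team' (how='inner') → 6 rows:
   points player  fouls    team  mins
0      40    Uma      2   Lions    35
1      11   Omar      5   Lions    35
2      21    Uma      0  Wolves    27
3      44    Uma      6  Wolves    27
4       3   Omar      6   Lions    35
5      23    Uma      3  Sharks    12
filter rows where team == 'Lions':
   points player  fouls   team  mins
0      40    Uma      2  Lions    35
1      11   Omar      5  Lions    35
4       3   Omar      6  Lions    35
group by player, mean of points:
player
Omar     7.0
Uma     40.0
Name: points, dtype: float64
Then the sum of the resulting series: 47.0

47.0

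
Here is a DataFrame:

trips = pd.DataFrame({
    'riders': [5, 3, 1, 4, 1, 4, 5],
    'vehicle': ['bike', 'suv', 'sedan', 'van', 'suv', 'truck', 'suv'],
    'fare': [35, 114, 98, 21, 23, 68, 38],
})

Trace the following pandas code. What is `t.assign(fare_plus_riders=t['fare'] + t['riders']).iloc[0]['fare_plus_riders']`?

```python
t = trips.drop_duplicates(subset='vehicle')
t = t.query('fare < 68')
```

40

drop duplicate vehicle (keep=first):
   riders vehicle  fare
0       5    bike    35
1       3     suv   114
2       1   sedan    98
3       4     van    21
5       4   truck    68
filter rows where fare < 68:
   riders vehicle  fare
0       5    bike    35
3       4     van    21
add column fare_plus_riders = t['fare'] + t['riders']:
   riders vehicle  fare  fare_plus_riders
0       5    bike    35                40
3       4     van    21                25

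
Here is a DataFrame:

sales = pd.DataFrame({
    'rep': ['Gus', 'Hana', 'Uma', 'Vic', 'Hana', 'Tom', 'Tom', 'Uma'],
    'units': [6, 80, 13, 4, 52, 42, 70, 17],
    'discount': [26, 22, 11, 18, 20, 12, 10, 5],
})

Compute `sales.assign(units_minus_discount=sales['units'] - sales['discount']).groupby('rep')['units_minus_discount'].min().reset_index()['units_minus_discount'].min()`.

-20

add column units_minus_discount = sales['units'] - sales['discount']:
    rep  units  discount  units_minus_discount
0   Gus      6        26                   -20
1  Hana     80        22                    58
2   Uma     13        11                     2
3   Vic      4        18                   -14
4  Hana     52        20                    32
5   Tom     42        12                    30
6   Tom     70        10                    60
7   Uma     17         5                    12
group by rep, min of units_minus_discount:
rep
Gus    -20
Hana    32
Tom     30
Uma      2
Vic    -14
Name: units_minus_discount, dtype: int64
reset_index():
    rep  units_minus_discount
0   Gus                   -20
1  Hana                    32
2   Tom                    30
3   Uma                     2
4   Vic                   -14
The min of column 'units_minus_discount' is -20.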